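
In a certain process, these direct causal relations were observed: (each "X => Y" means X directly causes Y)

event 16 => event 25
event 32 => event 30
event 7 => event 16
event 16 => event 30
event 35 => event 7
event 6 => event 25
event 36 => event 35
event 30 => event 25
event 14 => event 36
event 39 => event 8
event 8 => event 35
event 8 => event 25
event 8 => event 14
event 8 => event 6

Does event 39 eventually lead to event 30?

Yes

There is a causal chain: event 39 → event 8 → event 35 → event 7 → event 16 → event 30.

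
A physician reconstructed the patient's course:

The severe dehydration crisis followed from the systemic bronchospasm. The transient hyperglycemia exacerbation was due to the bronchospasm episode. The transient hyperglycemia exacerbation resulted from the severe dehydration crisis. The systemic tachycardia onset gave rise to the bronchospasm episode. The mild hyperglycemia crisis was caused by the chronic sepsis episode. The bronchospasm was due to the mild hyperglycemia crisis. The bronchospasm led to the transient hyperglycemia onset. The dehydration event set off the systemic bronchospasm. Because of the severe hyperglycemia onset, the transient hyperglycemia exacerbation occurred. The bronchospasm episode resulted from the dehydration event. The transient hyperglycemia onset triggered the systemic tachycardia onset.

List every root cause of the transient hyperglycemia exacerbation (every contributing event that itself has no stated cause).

Tracing upstream from the transient hyperglycemia exacerbation: the transient hyperglycemia exacerbation ← the bronchospasm episode ← the systemic tachycardia onset ← the transient hyperglycemia onset ← the bronchospasm ← the mild hyperglycemia crisis ← the chronic sepsis episode.
A separate upstream branch: the transient hyperglycemia exacerbation ← the bronchospasm episode ← the dehydration event.
A separate upstream branch: the transient hyperglycemia exacerbation ← the severe hyperglycemia onset.
Each of those chain origins has no stated cause.

the chronic sepsis episode, the dehydration event, the severe hyperglycemia onset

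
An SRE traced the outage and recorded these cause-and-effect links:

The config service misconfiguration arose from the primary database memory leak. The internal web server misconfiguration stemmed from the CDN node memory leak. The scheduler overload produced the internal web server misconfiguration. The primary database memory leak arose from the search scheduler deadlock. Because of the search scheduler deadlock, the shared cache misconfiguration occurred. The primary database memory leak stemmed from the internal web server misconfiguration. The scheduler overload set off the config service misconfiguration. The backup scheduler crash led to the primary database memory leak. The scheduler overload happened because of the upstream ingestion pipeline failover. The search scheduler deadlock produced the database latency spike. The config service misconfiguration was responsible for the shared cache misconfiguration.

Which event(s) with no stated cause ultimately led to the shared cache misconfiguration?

Tracing upstream from the shared cache misconfiguration: the shared cache misconfiguration ← the config service misconfiguration ← the primary database memory leak ← the backup scheduler crash.
A separate upstream branch: the shared cache misconfiguration ← the search scheduler deadlock.
A separate upstream branch: the shared cache misconfiguration ← the config service misconfiguration ← the scheduler overload ← the upstream ingestion pipeline failover.
A separate upstream branch: the shared cache misconfiguration ← the config service misconfiguration ← the primary database memory leak ← the internal web server misconfiguration ← the CDN node memory leak.
Each of those chain origins has no stated cause.

the CDN node memory leak, the backup scheduler crash, the search scheduler deadlock, the upstream ingestion pipeline failover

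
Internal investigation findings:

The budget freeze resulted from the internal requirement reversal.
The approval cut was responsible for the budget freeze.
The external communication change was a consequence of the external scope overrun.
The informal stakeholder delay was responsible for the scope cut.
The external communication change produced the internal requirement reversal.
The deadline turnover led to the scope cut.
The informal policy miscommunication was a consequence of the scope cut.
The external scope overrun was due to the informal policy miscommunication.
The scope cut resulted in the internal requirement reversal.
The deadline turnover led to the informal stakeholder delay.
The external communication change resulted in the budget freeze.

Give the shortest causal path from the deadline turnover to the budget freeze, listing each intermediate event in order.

the deadline turnover → the scope cut → the internal requirement reversal → the budget freeze

the deadline turnover → the scope cut
the scope cut → the internal requirement reversal
the internal requirement reversal → the budget freeze
Length: 3 steps.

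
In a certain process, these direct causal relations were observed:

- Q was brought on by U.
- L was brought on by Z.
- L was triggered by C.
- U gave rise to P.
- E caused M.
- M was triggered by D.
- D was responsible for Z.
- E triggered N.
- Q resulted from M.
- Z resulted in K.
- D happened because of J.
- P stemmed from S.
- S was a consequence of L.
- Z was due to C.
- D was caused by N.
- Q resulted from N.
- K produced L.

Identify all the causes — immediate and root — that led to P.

Immediate causes of P: U, S.
Further upstream: J, E, N, D, C, Z, K, L.

C, D, E, J, K, L, N, S, U, Z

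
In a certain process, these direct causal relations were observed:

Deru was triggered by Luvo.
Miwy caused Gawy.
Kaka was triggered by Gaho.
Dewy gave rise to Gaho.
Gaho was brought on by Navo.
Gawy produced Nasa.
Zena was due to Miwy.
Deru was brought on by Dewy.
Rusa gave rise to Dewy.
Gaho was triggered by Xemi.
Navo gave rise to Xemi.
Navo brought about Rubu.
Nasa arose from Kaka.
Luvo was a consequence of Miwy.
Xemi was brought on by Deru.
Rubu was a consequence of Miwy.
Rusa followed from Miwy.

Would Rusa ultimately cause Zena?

No

Rusa leads to Dewy, Deru, Xemi, Gaho, Kaka, Nasa; Zena is not among them.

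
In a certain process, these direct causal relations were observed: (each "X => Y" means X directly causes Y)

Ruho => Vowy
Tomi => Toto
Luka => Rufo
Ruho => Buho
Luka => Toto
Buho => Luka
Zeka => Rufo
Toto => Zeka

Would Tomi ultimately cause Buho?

No

Tomi leads to Toto, Zeka, Rufo; Buho is not among them.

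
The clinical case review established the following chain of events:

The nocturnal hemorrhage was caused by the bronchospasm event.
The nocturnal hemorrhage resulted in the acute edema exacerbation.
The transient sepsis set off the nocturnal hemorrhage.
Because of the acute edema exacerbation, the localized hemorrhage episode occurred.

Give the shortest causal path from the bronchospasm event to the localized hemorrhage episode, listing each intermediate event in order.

the bronchospasm event → the nocturnal hemorrhage
the nocturnal hemorrhage → the acute edema exacerbation
the acute edema exacerbation → the localized hemorrhage episode
Length: 3 steps.

the bronchospasm event → the nocturnal hemorrhage → the acute edema exacerbation → the localized hemorrhage episode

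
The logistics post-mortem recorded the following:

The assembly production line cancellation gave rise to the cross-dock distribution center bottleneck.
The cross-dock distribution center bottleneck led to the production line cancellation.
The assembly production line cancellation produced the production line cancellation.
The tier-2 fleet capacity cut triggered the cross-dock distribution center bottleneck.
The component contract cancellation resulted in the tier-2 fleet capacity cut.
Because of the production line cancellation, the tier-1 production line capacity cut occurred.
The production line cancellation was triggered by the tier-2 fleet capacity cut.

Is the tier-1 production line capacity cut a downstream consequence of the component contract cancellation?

Yes

There is a causal chain: the component contract cancellation → the tier-2 fleet capacity cut → the production line cancellation → the tier-1 production line capacity cut.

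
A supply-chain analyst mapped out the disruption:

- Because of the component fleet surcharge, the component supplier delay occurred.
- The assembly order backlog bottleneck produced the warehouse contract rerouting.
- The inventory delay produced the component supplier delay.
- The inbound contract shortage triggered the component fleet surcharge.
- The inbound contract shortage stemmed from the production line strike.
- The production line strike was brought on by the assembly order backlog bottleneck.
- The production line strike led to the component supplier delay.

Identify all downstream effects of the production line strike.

Direct effects: the inbound contract shortage, the component supplier delay.
2 steps out: the component fleet surcharge.
Not reachable from it: the assembly order backlog bottleneck, the inventory delay, the warehouse contract rerouting.

the component fleet surcharge, the component supplier delay, the inbound contract shortage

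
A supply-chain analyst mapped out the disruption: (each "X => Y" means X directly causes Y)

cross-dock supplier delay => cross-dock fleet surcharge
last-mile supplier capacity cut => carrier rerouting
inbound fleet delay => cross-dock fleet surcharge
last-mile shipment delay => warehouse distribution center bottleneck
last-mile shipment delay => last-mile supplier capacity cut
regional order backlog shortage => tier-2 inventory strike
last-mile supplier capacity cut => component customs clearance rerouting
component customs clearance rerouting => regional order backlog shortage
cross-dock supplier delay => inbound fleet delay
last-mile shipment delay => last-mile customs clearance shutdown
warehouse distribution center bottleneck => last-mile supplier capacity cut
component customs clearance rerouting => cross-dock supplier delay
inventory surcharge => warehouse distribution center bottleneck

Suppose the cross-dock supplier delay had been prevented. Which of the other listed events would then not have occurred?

the cross-dock fleet surcharge, the inbound fleet delay

Downstream of the cross-dock supplier delay: the inbound fleet delay, the cross-dock fleet surcharge.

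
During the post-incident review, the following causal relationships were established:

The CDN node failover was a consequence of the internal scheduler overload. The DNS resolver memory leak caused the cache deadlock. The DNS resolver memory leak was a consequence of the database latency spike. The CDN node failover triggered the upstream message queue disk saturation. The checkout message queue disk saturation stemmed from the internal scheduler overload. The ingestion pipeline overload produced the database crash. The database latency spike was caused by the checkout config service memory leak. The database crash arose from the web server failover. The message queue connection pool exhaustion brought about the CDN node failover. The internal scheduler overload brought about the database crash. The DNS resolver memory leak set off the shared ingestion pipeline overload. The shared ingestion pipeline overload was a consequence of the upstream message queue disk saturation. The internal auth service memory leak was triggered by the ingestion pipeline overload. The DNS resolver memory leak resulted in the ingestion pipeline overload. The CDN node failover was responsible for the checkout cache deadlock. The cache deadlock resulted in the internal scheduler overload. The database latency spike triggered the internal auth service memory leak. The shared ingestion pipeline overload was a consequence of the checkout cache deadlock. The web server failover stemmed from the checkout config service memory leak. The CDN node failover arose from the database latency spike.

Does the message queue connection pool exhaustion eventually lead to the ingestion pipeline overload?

The message queue connection pool exhaustion leads to the CDN node failover, the upstream message queue disk saturation, the checkout cache deadlock, the shared ingestion pipeline overload; the ingestion pipeline overload is not among them.

No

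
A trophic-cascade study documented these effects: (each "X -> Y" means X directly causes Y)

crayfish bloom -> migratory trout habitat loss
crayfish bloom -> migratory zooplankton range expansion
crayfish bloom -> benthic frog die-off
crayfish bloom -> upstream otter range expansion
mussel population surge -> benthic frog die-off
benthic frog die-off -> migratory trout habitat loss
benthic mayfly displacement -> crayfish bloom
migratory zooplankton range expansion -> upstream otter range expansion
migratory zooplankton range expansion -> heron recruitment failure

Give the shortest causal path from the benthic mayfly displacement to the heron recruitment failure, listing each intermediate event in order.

the benthic mayfly displacement → the crayfish bloom
the crayfish bloom → the migratory zooplankton range expansion
the migratory zooplankton range expansion → the heron recruitment failure
Length: 3 steps.

the benthic mayfly displacement → the crayfish bloom → the migratory zooplankton range expansion → the heron recruitment failure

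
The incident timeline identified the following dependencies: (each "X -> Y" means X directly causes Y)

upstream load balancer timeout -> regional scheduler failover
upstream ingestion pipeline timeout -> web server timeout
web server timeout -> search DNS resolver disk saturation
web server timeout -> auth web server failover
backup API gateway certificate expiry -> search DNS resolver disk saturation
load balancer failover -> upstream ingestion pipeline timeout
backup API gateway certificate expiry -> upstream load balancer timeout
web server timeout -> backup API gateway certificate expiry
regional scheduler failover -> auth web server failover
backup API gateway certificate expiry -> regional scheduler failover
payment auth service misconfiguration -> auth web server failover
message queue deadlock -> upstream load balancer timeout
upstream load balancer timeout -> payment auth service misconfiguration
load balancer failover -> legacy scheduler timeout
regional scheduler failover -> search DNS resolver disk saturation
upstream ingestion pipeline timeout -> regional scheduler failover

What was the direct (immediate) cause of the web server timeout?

the upstream ingestion pipeline timeout

Upstream contributors include the load balancer failover, but only the upstream ingestion pipeline timeout feeds directly into the web server timeout.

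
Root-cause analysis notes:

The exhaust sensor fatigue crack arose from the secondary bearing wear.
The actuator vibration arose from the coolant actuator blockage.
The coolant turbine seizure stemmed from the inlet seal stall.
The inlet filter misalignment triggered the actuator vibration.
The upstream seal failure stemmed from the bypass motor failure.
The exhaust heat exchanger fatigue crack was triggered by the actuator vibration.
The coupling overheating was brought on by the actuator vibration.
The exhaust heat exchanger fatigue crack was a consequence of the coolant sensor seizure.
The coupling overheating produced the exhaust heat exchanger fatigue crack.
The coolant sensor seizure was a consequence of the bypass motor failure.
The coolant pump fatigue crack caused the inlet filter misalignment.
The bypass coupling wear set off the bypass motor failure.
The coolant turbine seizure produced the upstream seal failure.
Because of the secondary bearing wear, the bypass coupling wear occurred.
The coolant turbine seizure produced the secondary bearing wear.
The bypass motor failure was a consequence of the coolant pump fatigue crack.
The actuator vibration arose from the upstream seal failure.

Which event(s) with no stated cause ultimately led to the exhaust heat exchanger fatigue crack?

Tracing upstream from the exhaust heat exchanger fatigue crack: the exhaust heat exchanger fatigue crack ← the actuator vibration ← the upstream seal failure ← the coolant turbine seizure ← the inlet seal stall.
A separate upstream branch: the exhaust heat exchanger fatigue crack ← the actuator vibration ← the coolant actuator blockage.
A separate upstream branch: the exhaust heat exchanger fatigue crack ← the coolant sensor seizure ← the bypass motor failure ← the coolant pump fatigue crack.
Each of those chain origins has no stated cause.

the coolant actuator blockage, the coolant pump fatigue crack, the inlet seal stall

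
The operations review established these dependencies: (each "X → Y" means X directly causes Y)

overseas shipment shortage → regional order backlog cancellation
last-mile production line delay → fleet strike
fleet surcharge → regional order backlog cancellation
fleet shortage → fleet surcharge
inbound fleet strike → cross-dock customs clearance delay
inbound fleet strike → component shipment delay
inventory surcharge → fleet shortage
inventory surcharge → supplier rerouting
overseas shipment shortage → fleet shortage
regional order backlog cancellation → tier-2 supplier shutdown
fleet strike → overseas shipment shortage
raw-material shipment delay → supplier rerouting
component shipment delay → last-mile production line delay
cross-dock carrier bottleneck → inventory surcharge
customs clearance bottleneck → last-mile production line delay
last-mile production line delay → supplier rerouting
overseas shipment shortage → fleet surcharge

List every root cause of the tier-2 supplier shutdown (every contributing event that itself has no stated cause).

Tracing upstream from the tier-2 supplier shutdown: the tier-2 supplier shutdown ← the regional order backlog cancellation ← the overseas shipment shortage ← the fleet strike ← the last-mile production line delay ← the component shipment delay ← the inbound fleet strike.
A separate upstream branch: the tier-2 supplier shutdown ← the regional order backlog cancellation ← the overseas shipment shortage ← the fleet strike ← the last-mile production line delay ← the customs clearance bottleneck.
A separate upstream branch: the tier-2 supplier shutdown ← the regional order backlog cancellation ← the fleet surcharge ← the fleet shortage ← the inventory surcharge ← the cross-dock carrier bottleneck.
Each of those chain origins has no stated cause.

the cross-dock carrier bottleneck, the customs clearance bottleneck, the inbound fleet strike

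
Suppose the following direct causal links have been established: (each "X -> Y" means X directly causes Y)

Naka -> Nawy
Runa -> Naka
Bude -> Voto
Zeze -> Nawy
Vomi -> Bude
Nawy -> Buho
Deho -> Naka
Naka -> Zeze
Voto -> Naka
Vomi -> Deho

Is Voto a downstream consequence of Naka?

No

Naka leads to Zeze, Nawy, Buho; Voto is not among them.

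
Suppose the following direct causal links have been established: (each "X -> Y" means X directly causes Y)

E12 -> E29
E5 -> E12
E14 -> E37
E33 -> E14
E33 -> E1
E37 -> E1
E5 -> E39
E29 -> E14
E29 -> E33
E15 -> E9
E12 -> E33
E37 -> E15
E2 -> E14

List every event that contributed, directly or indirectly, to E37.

E12, E14, E2, E29, E33, E5

Immediate cause of E37: E14.
Further upstream: E5, E12, E29, E33, E2.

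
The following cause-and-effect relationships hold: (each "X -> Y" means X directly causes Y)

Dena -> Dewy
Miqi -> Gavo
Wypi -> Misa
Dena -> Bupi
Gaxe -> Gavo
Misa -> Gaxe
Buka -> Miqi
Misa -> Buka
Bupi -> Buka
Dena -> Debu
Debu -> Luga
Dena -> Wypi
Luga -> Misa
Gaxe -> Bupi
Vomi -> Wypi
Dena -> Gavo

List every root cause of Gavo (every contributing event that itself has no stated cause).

Dena, Vomi

Tracing upstream from Gavo: Gavo ← Dena.
A separate upstream branch: Gavo ← Gaxe ← Misa ← Wypi ← Vomi.
Each of those chain origins has no stated cause.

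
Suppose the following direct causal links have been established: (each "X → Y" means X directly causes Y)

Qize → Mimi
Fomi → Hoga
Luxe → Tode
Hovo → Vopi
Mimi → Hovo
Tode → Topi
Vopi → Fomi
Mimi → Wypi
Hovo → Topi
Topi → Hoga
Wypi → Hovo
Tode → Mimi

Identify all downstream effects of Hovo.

Fomi, Hoga, Topi, Vopi

Direct effects: Topi, Vopi.
2 steps out: Fomi, Hoga.
Not reachable from it: Luxe, Tode, Mimi, Wypi, Qize.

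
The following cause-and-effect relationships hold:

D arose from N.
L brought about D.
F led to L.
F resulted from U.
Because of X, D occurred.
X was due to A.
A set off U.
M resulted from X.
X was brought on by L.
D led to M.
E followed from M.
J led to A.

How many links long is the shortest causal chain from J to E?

Shortest chain: J → A → X → M → E.

4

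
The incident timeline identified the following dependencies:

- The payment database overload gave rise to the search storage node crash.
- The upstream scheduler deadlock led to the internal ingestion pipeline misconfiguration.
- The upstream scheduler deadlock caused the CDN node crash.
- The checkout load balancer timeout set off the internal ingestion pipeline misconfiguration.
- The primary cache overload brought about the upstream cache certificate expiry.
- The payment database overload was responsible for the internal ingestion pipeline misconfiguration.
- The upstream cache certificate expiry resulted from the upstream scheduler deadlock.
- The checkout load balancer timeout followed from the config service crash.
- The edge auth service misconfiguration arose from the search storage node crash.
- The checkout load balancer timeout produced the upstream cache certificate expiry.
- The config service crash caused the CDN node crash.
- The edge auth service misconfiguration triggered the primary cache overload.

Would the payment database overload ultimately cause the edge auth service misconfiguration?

Yes

There is a causal chain: the payment database overload → the search storage node crash → the edge auth service misconfiguration.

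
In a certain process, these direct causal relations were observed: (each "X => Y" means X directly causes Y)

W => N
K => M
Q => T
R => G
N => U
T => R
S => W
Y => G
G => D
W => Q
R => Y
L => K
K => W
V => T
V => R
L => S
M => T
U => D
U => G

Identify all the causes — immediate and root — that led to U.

Immediate cause of U: N.
Further upstream: L, S, K, W.

K, L, N, S, W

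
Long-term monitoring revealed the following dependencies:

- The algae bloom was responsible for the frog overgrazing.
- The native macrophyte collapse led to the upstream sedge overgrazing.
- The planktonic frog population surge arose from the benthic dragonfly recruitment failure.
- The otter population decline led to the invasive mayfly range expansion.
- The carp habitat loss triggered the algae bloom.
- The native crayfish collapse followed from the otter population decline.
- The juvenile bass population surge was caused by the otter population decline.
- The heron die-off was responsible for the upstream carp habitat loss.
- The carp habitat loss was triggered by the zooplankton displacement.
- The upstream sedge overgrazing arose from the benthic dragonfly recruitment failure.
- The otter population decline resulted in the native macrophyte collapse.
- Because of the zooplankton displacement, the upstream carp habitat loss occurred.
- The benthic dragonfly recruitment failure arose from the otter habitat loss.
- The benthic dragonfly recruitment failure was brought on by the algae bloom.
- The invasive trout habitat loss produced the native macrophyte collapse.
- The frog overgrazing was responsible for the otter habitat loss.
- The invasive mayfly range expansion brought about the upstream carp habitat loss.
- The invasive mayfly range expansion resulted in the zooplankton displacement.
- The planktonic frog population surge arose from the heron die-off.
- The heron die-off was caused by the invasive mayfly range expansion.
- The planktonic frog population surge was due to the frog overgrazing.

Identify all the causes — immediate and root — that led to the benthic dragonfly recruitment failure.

the algae bloom, the carp habitat loss, the frog overgrazing, the invasive mayfly range expansion, the otter habitat loss, the otter population decline, the zooplankton displacement

Immediate causes of the benthic dragonfly recruitment failure: the algae bloom, the otter habitat loss.
Further upstream: the otter population decline, the invasive mayfly range expansion, the zooplankton displacement, the carp habitat loss, the frog overgrazing.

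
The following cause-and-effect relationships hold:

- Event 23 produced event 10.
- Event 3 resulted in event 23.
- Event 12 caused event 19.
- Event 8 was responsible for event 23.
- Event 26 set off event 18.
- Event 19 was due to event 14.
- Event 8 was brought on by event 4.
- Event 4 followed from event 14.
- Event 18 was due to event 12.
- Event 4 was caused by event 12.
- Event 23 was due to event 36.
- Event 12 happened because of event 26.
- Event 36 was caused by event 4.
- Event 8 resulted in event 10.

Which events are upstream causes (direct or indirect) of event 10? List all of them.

event 12, event 14, event 23, event 26, event 3, event 36, event 4, event 8

Immediate causes of event 10: event 8, event 23.
Further upstream: event 14, event 26, event 12, event 3, event 4, event 36.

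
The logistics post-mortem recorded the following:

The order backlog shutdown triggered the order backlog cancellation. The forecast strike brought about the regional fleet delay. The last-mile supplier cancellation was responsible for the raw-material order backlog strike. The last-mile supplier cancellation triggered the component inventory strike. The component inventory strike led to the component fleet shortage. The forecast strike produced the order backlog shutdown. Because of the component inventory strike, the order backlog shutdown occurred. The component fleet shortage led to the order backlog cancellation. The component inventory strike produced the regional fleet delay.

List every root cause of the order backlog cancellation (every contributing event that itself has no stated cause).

the forecast strike, the last-mile supplier cancellation

Tracing upstream from the order backlog cancellation: the order backlog cancellation ← the order backlog shutdown ← the component inventory strike ← the last-mile supplier cancellation.
A separate upstream branch: the order backlog cancellation ← the order backlog shutdown ← the forecast strike.
Each of those chain origins has no stated cause.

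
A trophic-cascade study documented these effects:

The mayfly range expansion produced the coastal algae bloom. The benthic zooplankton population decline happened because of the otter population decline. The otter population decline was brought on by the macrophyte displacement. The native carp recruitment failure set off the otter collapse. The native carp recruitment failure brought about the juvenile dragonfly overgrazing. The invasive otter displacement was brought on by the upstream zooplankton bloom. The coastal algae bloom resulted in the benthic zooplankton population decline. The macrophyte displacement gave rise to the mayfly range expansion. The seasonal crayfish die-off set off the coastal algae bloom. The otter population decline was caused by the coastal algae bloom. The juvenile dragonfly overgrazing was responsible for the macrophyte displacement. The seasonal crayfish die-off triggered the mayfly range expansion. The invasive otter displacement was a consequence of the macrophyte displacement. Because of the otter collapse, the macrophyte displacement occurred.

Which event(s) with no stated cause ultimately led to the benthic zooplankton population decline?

Tracing upstream from the benthic zooplankton population decline: the benthic zooplankton population decline ← the otter population decline ← the macrophyte displacement ← the juvenile dragonfly overgrazing ← the native carp recruitment failure.
A separate upstream branch: the benthic zooplankton population decline ← the coastal algae bloom ← the seasonal crayfish die-off.
Each of those chain origins has no stated cause.

the native carp recruitment failure, the seasonal crayfish die-off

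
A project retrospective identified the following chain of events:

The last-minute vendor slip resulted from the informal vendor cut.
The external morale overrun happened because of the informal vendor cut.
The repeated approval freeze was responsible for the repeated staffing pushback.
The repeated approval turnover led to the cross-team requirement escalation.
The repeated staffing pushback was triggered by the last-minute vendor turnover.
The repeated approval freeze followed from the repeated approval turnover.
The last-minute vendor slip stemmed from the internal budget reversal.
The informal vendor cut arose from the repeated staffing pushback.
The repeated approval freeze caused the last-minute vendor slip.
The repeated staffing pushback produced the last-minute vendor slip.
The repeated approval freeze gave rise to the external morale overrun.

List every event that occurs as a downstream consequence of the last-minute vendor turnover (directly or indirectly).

Direct effects: the repeated staffing pushback.
2 steps out: the informal vendor cut, the last-minute vendor slip.
3 steps out: the external morale overrun.
Not reachable from it: the repeated approval turnover, the cross-team requirement escalation, the repeated approval freeze, the internal budget reversal.

the external morale overrun, the informal vendor cut, the last-minute vendor slip, the repeated staffing pushback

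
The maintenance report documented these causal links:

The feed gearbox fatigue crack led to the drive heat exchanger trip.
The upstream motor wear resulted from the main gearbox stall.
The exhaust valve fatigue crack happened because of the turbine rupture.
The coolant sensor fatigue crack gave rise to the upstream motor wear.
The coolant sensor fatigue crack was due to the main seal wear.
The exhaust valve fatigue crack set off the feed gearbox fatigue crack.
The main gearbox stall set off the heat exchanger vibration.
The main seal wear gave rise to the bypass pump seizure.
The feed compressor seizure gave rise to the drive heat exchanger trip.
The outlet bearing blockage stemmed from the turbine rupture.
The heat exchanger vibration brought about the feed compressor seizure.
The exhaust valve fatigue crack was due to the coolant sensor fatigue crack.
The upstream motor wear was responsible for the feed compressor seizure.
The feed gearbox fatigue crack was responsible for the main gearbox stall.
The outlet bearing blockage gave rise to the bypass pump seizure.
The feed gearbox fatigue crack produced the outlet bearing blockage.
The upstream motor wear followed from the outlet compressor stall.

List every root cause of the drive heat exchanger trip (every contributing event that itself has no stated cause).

the main seal wear, the outlet compressor stall, the turbine rupture

Tracing upstream from the drive heat exchanger trip: the drive heat exchanger trip ← the feed gearbox fatigue crack ← the exhaust valve fatigue crack ← the coolant sensor fatigue crack ← the main seal wear.
A separate upstream branch: the drive heat exchanger trip ← the feed compressor seizure ← the upstream motor wear ← the outlet compressor stall.
A separate upstream branch: the drive heat exchanger trip ← the feed gearbox fatigue crack ← the exhaust valve fatigue crack ← the turbine rupture.
Each of those chain origins has no stated cause.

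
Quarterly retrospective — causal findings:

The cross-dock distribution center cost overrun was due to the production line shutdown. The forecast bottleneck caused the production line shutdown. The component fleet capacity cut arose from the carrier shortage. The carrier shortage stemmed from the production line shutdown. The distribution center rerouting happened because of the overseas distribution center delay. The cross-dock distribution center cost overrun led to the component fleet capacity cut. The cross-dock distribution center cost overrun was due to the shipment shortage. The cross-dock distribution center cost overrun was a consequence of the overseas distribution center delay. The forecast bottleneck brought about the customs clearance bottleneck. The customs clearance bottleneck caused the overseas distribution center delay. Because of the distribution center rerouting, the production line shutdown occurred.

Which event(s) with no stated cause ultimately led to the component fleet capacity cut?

Tracing upstream from the component fleet capacity cut: the component fleet capacity cut ← the cross-dock distribution center cost overrun ← the production line shutdown ← the forecast bottleneck.
A separate upstream branch: the component fleet capacity cut ← the cross-dock distribution center cost overrun ← the shipment shortage.
Each of those chain origins has no stated cause.

the forecast bottleneck, the shipment shortage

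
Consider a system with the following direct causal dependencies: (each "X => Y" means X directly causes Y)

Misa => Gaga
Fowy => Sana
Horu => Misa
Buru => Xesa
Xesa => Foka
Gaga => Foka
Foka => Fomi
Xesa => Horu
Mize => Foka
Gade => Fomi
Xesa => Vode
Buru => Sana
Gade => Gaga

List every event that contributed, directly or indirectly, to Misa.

Buru, Horu, Xesa

Immediate cause of Misa: Horu.
Further upstream: Buru, Xesa.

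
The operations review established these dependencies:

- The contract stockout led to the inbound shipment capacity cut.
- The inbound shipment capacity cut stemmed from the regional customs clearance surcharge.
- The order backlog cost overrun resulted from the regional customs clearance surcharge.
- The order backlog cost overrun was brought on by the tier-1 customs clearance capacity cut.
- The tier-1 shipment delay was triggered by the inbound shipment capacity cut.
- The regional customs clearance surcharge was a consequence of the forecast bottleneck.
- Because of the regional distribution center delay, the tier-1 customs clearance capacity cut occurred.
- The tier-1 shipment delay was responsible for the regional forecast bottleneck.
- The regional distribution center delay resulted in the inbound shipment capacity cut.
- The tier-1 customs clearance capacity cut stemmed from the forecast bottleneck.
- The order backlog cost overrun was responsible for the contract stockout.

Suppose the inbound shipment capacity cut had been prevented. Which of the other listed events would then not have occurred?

the regional forecast bottleneck, the tier-1 shipment delay

Downstream of the inbound shipment capacity cut: the tier-1 shipment delay, the regional forecast bottleneck.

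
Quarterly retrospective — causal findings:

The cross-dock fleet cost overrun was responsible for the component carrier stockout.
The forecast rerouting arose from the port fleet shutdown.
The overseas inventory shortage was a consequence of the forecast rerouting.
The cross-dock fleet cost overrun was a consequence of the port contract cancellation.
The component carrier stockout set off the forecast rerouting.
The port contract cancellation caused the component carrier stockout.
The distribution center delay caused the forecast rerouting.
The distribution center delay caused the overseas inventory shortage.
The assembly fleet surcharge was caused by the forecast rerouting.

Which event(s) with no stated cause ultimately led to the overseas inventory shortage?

the distribution center delay, the port contract cancellation, the port fleet shutdown

Tracing upstream from the overseas inventory shortage: the overseas inventory shortage ← the forecast rerouting ← the port fleet shutdown.
A separate upstream branch: the overseas inventory shortage ← the distribution center delay.
A separate upstream branch: the overseas inventory shortage ← the forecast rerouting ← the component carrier stockout ← the port contract cancellation.
Each of those chain origins has no stated cause.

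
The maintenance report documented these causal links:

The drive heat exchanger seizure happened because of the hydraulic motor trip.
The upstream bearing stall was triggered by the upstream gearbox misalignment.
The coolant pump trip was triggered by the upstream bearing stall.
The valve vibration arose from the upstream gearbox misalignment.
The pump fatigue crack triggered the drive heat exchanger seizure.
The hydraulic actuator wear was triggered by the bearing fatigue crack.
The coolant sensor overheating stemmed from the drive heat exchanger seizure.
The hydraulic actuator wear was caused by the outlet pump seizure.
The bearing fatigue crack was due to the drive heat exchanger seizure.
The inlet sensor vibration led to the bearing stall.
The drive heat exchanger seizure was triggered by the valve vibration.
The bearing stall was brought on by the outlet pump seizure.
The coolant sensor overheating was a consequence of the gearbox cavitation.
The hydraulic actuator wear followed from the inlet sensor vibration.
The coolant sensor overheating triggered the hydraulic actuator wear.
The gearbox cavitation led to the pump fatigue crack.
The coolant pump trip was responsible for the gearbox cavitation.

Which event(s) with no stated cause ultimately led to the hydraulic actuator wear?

the hydraulic motor trip, the inlet sensor vibration, the outlet pump seizure, the upstream gearbox misalignment

Tracing upstream from the hydraulic actuator wear: the hydraulic actuator wear ← the bearing fatigue crack ← the drive heat exchanger seizure ← the valve vibration ← the upstream gearbox misalignment.
A separate upstream branch: the hydraulic actuator wear ← the bearing fatigue crack ← the drive heat exchanger seizure ← the hydraulic motor trip.
A separate upstream branch: the hydraulic actuator wear ← the inlet sensor vibration.
A separate upstream branch: the hydraulic actuator wear ← the outlet pump seizure.
Each of those chain origins has no stated cause.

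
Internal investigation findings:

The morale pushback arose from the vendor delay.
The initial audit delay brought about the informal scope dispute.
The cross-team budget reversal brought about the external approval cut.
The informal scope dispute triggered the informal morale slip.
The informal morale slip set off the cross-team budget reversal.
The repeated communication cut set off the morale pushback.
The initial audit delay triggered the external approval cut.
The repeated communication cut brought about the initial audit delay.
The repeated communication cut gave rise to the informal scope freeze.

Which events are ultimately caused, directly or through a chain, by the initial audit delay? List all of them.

Direct effects: the informal scope dispute, the external approval cut.
2 steps out: the informal morale slip.
3 steps out: the cross-team budget reversal.
Not reachable from it: the repeated communication cut, the informal scope freeze, the morale pushback, the vendor delay.

the cross-team budget reversal, the external approval cut, the informal morale slip, the informal scope dispute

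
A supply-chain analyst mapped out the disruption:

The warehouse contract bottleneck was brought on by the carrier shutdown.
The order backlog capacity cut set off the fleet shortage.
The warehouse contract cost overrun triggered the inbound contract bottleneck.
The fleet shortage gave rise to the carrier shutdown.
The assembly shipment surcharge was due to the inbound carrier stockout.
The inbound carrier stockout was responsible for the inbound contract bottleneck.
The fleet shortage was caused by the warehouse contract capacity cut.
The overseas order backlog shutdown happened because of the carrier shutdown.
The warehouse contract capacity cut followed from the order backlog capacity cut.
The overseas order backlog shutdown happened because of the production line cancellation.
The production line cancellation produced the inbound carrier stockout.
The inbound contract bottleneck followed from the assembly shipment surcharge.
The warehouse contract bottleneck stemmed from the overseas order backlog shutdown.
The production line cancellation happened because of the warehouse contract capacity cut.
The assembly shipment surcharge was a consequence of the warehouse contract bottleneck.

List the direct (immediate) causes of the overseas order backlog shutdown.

the carrier shutdown, the production line cancellation

Upstream contributors include the order backlog capacity cut, the warehouse contract capacity cut, the fleet shortage, but only the carrier shutdown, the production line cancellation feed directly into the overseas order backlog shutdown.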